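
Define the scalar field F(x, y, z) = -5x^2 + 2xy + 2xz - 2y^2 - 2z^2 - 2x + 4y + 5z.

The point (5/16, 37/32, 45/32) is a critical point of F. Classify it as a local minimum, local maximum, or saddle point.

The Hessian is constant: H = [[-10, 2, 2], [2, -4, 0], [2, 0, -4]].
Leading principal minors: Δ₁ = -10, Δ₂ = 36, Δ₃ = -128.
The minors alternate sign starting negative (−, +, −), so H is negative definite: a local maximum.

local maximum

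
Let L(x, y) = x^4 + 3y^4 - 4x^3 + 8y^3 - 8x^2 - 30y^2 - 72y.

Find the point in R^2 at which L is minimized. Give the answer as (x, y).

L(x,y) separates as P(x) + Q(y), so its minimum is min P + min Q.
P'(x) = 4x(x - 4)(x + 1) vanishes at x ∈ {-1, 0, 4}; Q'(y) = 12(y - 2)(y + 1)(y + 3) vanishes at y ∈ {-3, -1, 2}.
Local minima of P (where P''>0): P(-1)=-3, P(4)=-128. Local minima of Q: Q(-3)=-27, Q(2)=-152.
So the global minimum of L is P(4) + Q(2) = -128 − 152 = -280, attained at (4, 2).

(4, 2)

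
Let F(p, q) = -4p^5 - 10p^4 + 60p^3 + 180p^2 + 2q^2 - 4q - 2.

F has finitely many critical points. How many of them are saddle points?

F separates as a function of p plus a function of q, so ∇F=0 decouples.
∂F/∂p = -20p(p - 3)(p + 2)(p + 3) = 0 at p ∈ {-3, -2, 0, 3}; ∂F/∂q = 4(q - 1) = 0 at q ∈ {1}.
The Hessian is diagonal: diag(F_pp, F_qq). Second derivatives: F_pp(-3)=360, F_pp(-2)=-200, F_pp(0)=360, F_pp(3)=-1800; F_qq(1)=4.
Saddle points occur where the two diagonal entries have opposite signs: (-2, 1), (3, 1). Count: 2.

2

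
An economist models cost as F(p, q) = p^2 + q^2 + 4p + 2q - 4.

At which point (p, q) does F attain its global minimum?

(-2, -1)

F(p,q) separates as A(p) + B(q) − 4, so its minimum is min A + min B − 4.
A'(p) = 2p + 4 vanishes at p ∈ {-2}; B'(q) = 2q + 2 vanishes at q ∈ {-1}.
Local minima of A (where A''>0): A(-2)=-4. Local minima of B: B(-1)=-1.
So the global minimum of F is A(-2) + B(-1) − 4 = -4 − 1 − 4 = -9, attained at (-2, -1).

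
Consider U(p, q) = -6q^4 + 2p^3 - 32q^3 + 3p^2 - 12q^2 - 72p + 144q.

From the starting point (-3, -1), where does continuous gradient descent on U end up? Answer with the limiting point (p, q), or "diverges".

(3, -2)

U is separable, so gradient descent decouples: p follows -∂U/∂p, q follows -∂U/∂q.
∂U/∂p = 6(p - 3)(p + 4); at p=-3 this is -36, so p increases.
∂U/∂q = -24(q - 1)(q + 2)(q + 3); at q=-1 this is 96, so q decreases.
p converges to its nearest critical value 3 (a local min of the p-part); q converges to -2. The iterate converges to (3, -2).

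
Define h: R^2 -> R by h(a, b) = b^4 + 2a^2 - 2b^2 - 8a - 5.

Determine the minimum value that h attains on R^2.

-14

h(a,b) separates as P(a) + Q(b) − 5, so its minimum is min P + min Q − 5.
P'(a) = 4a - 8 vanishes at a ∈ {2}; Q'(b) = 4b(b - 1)(b + 1) vanishes at b ∈ {-1, 0, 1}.
Local minima of P (where P''>0): P(2)=-8. Local minima of Q: Q(-1)=-1, Q(1)=-1.
So the global minimum of h is P(2) + Q(-1) − 5 = -8 − 1 − 5 = -14, attained at (2, -1).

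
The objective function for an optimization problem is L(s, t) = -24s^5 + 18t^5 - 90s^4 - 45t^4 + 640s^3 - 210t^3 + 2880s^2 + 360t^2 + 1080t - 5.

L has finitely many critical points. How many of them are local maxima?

4

L separates as a function of s plus a function of t, so ∇L=0 decouples.
∂L/∂s = -120s(s - 4)(s + 3)(s + 4) = 0 at s ∈ {-4, -3, 0, 4}; ∂L/∂t = 90(t - 3)(t - 2)(t + 1)(t + 2) = 0 at t ∈ {-2, -1, 2, 3}.
The Hessian is diagonal: diag(L_ss, L_tt). Second derivatives: L_ss(-4)=3840, L_ss(-3)=-2520, L_ss(0)=5760, L_ss(4)=-26880; L_tt(-2)=-1800, L_tt(-1)=1080, L_tt(2)=-1080, L_tt(3)=1800.
Local maxima occur where both diagonal entries negative: (-3, -2), (-3, 2), (4, -2), (4, 2). Count: 4.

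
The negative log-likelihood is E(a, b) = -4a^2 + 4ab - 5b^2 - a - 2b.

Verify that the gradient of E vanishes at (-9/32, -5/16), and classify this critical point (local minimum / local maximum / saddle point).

local maximum

∇E = (-8a + 4b - 1, 4a - 10b - 2); substituting (-9/32, -5/16) gives ∇E = (0, 0), so (-9/32, -5/16) is indeed a critical point.
The Hessian of E is constant: H = [[-8, 4], [4, -10]].
det(H) = (-8)·(-10) − 4² = 64.
det(H) > 0 and tr(H) = -18 < 0, so H is negative definite and the point is a local maximum.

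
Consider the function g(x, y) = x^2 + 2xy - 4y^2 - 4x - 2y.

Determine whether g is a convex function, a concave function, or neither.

g is quadratic, so its Hessian is the constant matrix H = [[2, 2], [2, -8]].
det(H) = -20, tr(H) = -6.
det(H) < 0, so H is indefinite: neither convex nor concave.

neither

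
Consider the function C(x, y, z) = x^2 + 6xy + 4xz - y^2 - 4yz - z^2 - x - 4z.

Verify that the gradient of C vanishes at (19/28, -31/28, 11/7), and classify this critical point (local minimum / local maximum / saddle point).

∇C = (2x + 6y + 4z - 1, 6x - 2y - 4z, 4x - 4y - 2z - 4); substituting (19/28, -31/28, 11/7) gives ∇C = (0, 0, 0), so (19/28, -31/28, 11/7) is indeed a critical point.
The Hessian is constant: H = [[2, 6, 4], [6, -2, -4], [4, -4, -2]].
Leading principal minors: Δ₁ = 2, Δ₂ = -40, Δ₃ = -112.
The minors fit neither the all-positive nor the alternating-sign pattern, so H is indefinite: a saddle point.

saddle point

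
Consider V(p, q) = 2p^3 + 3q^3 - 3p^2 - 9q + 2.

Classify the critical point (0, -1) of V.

The mixed partial ∂²V/∂p∂q is 0, so the Hessian at any point is diag(V_pp, V_qq) = diag(6(2p - 1), 18q).
At (0, -1): H = diag(-6, -18).
Both eigenvalues are negative, so H is negative definite: a local maximum.

local maximum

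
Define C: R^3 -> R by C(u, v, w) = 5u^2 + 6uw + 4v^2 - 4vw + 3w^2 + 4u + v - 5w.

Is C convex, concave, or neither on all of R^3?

convex

C is quadratic, so its Hessian is the constant matrix H = [[10, 0, 6], [0, 8, -4], [6, -4, 6]].
Leading principal minors: 10, 80, 32.
All positive ⇒ H ≻ 0 ⇒ convex.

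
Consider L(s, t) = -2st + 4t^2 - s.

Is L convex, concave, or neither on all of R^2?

L is quadratic, so its Hessian is the constant matrix H = [[0, -2], [-2, 8]].
det(H) = -4, tr(H) = 8.
det(H) < 0, so H is indefinite: neither convex nor concave.

neither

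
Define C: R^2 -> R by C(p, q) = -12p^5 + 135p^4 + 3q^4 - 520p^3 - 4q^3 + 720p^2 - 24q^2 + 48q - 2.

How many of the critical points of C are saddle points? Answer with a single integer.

C separates as a function of p plus a function of q, so ∇C=0 decouples.
∂C/∂p = -60p(p - 4)(p - 3)(p - 2) = 0 at p ∈ {0, 2, 3, 4}; ∂C/∂q = 12(q - 2)(q - 1)(q + 2) = 0 at q ∈ {-2, 1, 2}.
The Hessian is diagonal: diag(C_pp, C_qq). Second derivatives: C_pp(0)=1440, C_pp(2)=-240, C_pp(3)=180, C_pp(4)=-480; C_qq(-2)=144, C_qq(1)=-36, C_qq(2)=48.
Saddle points occur where the two diagonal entries have opposite signs: (0, 1), (2, -2), (2, 2), (3, 1), (4, -2), (4, 2). Count: 6.

6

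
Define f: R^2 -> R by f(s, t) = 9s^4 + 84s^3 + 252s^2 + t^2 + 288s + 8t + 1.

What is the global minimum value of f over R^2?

f(s,t) separates as P(s) + Q(t) + 1, so its minimum is min P + min Q + 1.
P'(s) = 36(s + 1)(s + 2)(s + 4) vanishes at s ∈ {-4, -2, -1}; Q'(t) = 2(t + 4) vanishes at t ∈ {-4}.
Local minima of P (where P''>0): P(-4)=-192, P(-1)=-111. Local minima of Q: Q(-4)=-16.
So the global minimum of f is P(-4) + Q(-4) + 1 = -192 − 16 + 1 = -207, attained at (-4, -4).

-207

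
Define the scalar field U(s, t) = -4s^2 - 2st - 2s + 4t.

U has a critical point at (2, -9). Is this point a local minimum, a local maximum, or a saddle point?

The Hessian of U is constant: H = [[-8, -2], [-2, 0]].
det(H) = (-8)·0 − (-2)² = -4.
Since det(H) < 0, H is indefinite and the critical point is a saddle point.

saddle point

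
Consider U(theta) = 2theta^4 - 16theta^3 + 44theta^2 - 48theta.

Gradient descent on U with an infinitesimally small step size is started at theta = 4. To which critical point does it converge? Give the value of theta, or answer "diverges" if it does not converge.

U'(theta) = 8(theta - 3)(theta - 2)(theta - 1), so U'(4) = 48.
Gradient descent moves in the -U' direction, i.e. theta is decreasing.
The nearest critical point in that direction is theta = 3, where U'' = 16 > 0 (a local minimum). The iterate converges there.

3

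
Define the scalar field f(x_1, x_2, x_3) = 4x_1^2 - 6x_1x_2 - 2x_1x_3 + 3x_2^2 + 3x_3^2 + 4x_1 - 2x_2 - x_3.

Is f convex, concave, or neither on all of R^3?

convex

f is quadratic, so its Hessian is the constant matrix H = [[8, -6, -2], [-6, 6, 0], [-2, 0, 6]].
Leading principal minors: 8, 12, 48.
All positive ⇒ H ≻ 0 ⇒ convex.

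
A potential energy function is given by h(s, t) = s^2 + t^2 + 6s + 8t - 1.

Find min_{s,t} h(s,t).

h(s,t) separates as P(s) + Q(t) − 1, so its minimum is min P + min Q − 1.
P'(s) = 2s + 6 vanishes at s ∈ {-3}; Q'(t) = 2(t + 4) vanishes at t ∈ {-4}.
Local minima of P (where P''>0): P(-3)=-9. Local minima of Q: Q(-4)=-16.
So the global minimum of h is P(-3) + Q(-4) − 1 = -9 − 16 − 1 = -26, attained at (-3, -4).

-26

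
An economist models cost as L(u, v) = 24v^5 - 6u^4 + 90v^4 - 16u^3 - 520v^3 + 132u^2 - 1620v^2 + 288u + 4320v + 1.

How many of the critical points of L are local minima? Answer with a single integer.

2

L separates as a function of u plus a function of v, so ∇L=0 decouples.
∂L/∂u = -24(u - 3)(u + 1)(u + 4) = 0 at u ∈ {-4, -1, 3}; ∂L/∂v = 120(v - 3)(v - 1)(v + 3)(v + 4) = 0 at v ∈ {-4, -3, 1, 3}.
The Hessian is diagonal: diag(L_uu, L_vv). Second derivatives: L_uu(-4)=-504, L_uu(-1)=288, L_uu(3)=-672; L_vv(-4)=-4200, L_vv(-3)=2880, L_vv(1)=-4800, L_vv(3)=10080.
Local minima occur where both diagonal entries positive: (-1, -3), (-1, 3). Count: 2.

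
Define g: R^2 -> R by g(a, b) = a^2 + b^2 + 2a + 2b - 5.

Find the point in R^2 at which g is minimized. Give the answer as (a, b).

(-1, -1)

g(a,b) separates as P(a) + Q(b) − 5, so its minimum is min P + min Q − 5.
P'(a) = 2a + 2 vanishes at a ∈ {-1}; Q'(b) = 2b + 2 vanishes at b ∈ {-1}.
Local minima of P (where P''>0): P(-1)=-1. Local minima of Q: Q(-1)=-1.
So the global minimum of g is P(-1) + Q(-1) − 5 = -1 − 1 − 5 = -7, attained at (-1, -1).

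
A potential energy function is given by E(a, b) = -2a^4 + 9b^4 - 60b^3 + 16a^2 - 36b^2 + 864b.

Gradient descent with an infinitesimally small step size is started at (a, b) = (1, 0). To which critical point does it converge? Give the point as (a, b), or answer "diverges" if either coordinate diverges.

(0, -2)

E is separable, so gradient descent decouples: a follows -∂E/∂a, b follows -∂E/∂b.
∂E/∂a = -8a(a - 2)(a + 2); at a=1 this is 24, so a decreases.
∂E/∂b = 36(b - 4)(b - 3)(b + 2); at b=0 this is 864, so b decreases.
a converges to its nearest critical value 0 (a local min of the a-part); b converges to -2. The iterate converges to (0, -2).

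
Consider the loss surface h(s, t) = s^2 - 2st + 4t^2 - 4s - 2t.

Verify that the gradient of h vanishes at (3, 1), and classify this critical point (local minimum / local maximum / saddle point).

∇h = (2s - 2t - 4, -2s + 8t - 2); substituting (3, 1) gives ∇h = (0, 0), so (3, 1) is indeed a critical point.
The Hessian of h is constant: H = [[2, -2], [-2, 8]].
det(H) = 2·8 − (-2)² = 12.
det(H) > 0 and tr(H) = 10 > 0, so H is positive definite and the point is a local minimum.

local minimum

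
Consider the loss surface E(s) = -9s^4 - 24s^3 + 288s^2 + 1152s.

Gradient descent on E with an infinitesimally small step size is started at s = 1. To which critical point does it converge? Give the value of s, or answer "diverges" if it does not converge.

-2

E'(s) = -36(s - 4)(s + 2)(s + 4), so E'(1) = 1620.
Gradient descent moves in the -E' direction, i.e. s is decreasing.
The nearest critical point in that direction is s = -2, where E'' = 432 > 0 (a local minimum). The iterate converges there.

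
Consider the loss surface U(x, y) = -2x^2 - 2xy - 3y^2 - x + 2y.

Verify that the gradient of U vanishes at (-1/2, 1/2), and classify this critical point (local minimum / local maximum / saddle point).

local maximum

∇U = (-4x - 2y - 1, -2x - 6y + 2); substituting (-1/2, 1/2) gives ∇U = (0, 0), so (-1/2, 1/2) is indeed a critical point.
The Hessian of U is constant: H = [[-4, -2], [-2, -6]].
det(H) = (-4)·(-6) − (-2)² = 20.
det(H) > 0 and tr(H) = -10 < 0, so H is negative definite and the point is a local maximum.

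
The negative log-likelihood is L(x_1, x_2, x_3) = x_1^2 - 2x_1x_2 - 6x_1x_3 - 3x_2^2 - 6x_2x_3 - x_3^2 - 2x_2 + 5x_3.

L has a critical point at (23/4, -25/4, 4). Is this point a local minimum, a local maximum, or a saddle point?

saddle point

The Hessian is constant: H = [[2, -2, -6], [-2, -6, -6], [-6, -6, -2]].
Leading principal minors: Δ₁ = 2, Δ₂ = -16, Δ₃ = 32.
The minors fit neither the all-positive nor the alternating-sign pattern, so H is indefinite: a saddle point.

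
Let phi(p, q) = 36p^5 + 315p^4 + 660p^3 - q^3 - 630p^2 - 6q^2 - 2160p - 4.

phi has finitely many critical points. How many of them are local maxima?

phi separates as a function of p plus a function of q, so ∇phi=0 decouples.
∂phi/∂p = 180(p - 1)(p + 1)(p + 3)(p + 4) = 0 at p ∈ {-4, -3, -1, 1}; ∂phi/∂q = -3q(q + 4) = 0 at q ∈ {-4, 0}.
The Hessian is diagonal: diag(phi_pp, phi_qq). Second derivatives: phi_pp(-4)=-2700, phi_pp(-3)=1440, phi_pp(-1)=-2160, phi_pp(1)=7200; phi_qq(-4)=12, phi_qq(0)=-12.
Local maxima occur where both diagonal entries negative: (-4, 0), (-1, 0). Count: 2.

2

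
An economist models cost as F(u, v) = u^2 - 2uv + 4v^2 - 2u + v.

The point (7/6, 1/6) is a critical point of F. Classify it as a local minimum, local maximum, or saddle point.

local minimum

The Hessian of F is constant: H = [[2, -2], [-2, 8]].
det(H) = 2·8 − (-2)² = 12.
det(H) > 0 and tr(H) = 10 > 0, so H is positive definite and the point is a local minimum.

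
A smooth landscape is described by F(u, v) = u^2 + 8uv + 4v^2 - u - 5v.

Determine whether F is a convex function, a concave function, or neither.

F is quadratic, so its Hessian is the constant matrix H = [[2, 8], [8, 8]].
det(H) = -48, tr(H) = 10.
det(H) < 0, so H is indefinite: neither convex nor concave.

neither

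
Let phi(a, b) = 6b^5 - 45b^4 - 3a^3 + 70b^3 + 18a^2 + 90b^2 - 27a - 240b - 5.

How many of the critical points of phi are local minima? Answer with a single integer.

phi separates as a function of a plus a function of b, so ∇phi=0 decouples.
∂phi/∂a = -9(a - 3)(a - 1) = 0 at a ∈ {1, 3}; ∂phi/∂b = 30(b - 4)(b - 2)(b - 1)(b + 1) = 0 at b ∈ {-1, 1, 2, 4}.
The Hessian is diagonal: diag(phi_aa, phi_bb). Second derivatives: phi_aa(1)=18, phi_aa(3)=-18; phi_bb(-1)=-900, phi_bb(1)=180, phi_bb(2)=-180, phi_bb(4)=900.
Local minima occur where both diagonal entries positive: (1, 1), (1, 4). Count: 2.

2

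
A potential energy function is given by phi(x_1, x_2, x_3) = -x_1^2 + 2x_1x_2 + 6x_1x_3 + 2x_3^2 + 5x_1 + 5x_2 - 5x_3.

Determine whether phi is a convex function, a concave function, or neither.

phi is quadratic, so its Hessian is the constant matrix H = [[-2, 2, 6], [2, 0, 0], [6, 0, 4]].
Leading principal minors: -2, -4, -16.
Neither pattern holds ⇒ H is indefinite ⇒ neither convex nor concave.

neither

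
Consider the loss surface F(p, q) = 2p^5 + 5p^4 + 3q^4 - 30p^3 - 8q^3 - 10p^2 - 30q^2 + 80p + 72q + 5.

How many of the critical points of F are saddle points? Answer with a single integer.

6

F separates as a function of p plus a function of q, so ∇F=0 decouples.
∂F/∂p = 10(p - 2)(p - 1)(p + 1)(p + 4) = 0 at p ∈ {-4, -1, 1, 2}; ∂F/∂q = 12(q - 3)(q - 1)(q + 2) = 0 at q ∈ {-2, 1, 3}.
The Hessian is diagonal: diag(F_pp, F_qq). Second derivatives: F_pp(-4)=-900, F_pp(-1)=180, F_pp(1)=-100, F_pp(2)=180; F_qq(-2)=180, F_qq(1)=-72, F_qq(3)=120.
Saddle points occur where the two diagonal entries have opposite signs: (-4, -2), (-4, 3), (-1, 1), (1, -2), (1, 3), (2, 1). Count: 6.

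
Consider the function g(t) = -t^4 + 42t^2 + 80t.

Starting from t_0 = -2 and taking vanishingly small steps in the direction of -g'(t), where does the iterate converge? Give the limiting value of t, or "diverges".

-1

g'(t) = -4(t - 5)(t + 1)(t + 4), so g'(-2) = -56.
Gradient descent moves in the -g' direction, i.e. t is increasing.
The nearest critical point in that direction is t = -1, where g'' = 72 > 0 (a local minimum). The iterate converges there.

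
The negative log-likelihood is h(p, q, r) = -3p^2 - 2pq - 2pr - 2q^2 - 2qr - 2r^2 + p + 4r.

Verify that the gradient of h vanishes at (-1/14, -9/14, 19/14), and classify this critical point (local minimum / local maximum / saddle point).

∇h = (-6p - 2q - 2r + 1, -2p - 4q - 2r, -2p - 2q - 4r + 4); substituting (-1/14, -9/14, 19/14) gives ∇h = (0, 0, 0), so (-1/14, -9/14, 19/14) is indeed a critical point.
The Hessian is constant: H = [[-6, -2, -2], [-2, -4, -2], [-2, -2, -4]].
Leading principal minors: Δ₁ = -6, Δ₂ = 20, Δ₃ = -56.
The minors alternate sign starting negative (−, +, −), so H is negative definite: a local maximum.

local maximum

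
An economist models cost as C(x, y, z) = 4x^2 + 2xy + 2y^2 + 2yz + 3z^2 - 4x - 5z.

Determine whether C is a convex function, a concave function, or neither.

convex

C is quadratic, so its Hessian is the constant matrix H = [[8, 2, 0], [2, 4, 2], [0, 2, 6]].
Leading principal minors: 8, 28, 136.
All positive ⇒ H ≻ 0 ⇒ convex.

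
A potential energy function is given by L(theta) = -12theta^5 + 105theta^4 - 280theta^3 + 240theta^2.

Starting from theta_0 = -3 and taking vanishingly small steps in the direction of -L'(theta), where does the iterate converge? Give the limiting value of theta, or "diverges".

L'(theta) = -60theta(theta - 4)(theta - 2)(theta - 1), so L'(-3) = -25200.
Gradient descent moves in the -L' direction, i.e. theta is increasing.
The nearest critical point in that direction is theta = 0, where L'' = 480 > 0 (a local minimum). The iterate converges there.

0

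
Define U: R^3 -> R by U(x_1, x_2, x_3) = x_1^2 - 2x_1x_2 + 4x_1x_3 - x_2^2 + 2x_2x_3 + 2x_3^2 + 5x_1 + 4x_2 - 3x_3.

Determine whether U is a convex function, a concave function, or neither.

U is quadratic, so its Hessian is the constant matrix H = [[2, -2, 4], [-2, -2, 2], [4, 2, 4]].
Leading principal minors: 2, -8, -40.
Neither pattern holds ⇒ H is indefinite ⇒ neither convex nor concave.

neither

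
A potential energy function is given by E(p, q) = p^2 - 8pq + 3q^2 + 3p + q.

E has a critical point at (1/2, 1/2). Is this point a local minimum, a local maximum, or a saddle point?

The Hessian of E is constant: H = [[2, -8], [-8, 6]].
det(H) = 2·6 − (-8)² = -52.
Since det(H) < 0, H is indefinite and the critical point is a saddle point.

saddle point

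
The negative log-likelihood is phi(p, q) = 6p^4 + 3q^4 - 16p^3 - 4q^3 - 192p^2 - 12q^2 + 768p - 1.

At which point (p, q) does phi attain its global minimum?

(-4, 2)

phi(p,q) separates as A(p) + B(q) − 1, so its minimum is min A + min B − 1.
A'(p) = 24(p - 4)(p - 2)(p + 4) vanishes at p ∈ {-4, 2, 4}; B'(q) = 12q(q - 2)(q + 1) vanishes at q ∈ {-1, 0, 2}.
Local minima of A (where A''>0): A(-4)=-3584, A(4)=512. Local minima of B: B(-1)=-5, B(2)=-32.
So the global minimum of phi is A(-4) + B(2) − 1 = -3584 − 32 − 1 = -3617, attained at (-4, 2).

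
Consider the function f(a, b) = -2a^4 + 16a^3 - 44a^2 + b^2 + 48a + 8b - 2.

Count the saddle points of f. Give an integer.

2

f separates as a function of a plus a function of b, so ∇f=0 decouples.
∂f/∂a = -8(a - 3)(a - 2)(a - 1) = 0 at a ∈ {1, 2, 3}; ∂f/∂b = 2(b + 4) = 0 at b ∈ {-4}.
The Hessian is diagonal: diag(f_aa, f_bb). Second derivatives: f_aa(1)=-16, f_aa(2)=8, f_aa(3)=-16; f_bb(-4)=2.
Saddle points occur where the two diagonal entries have opposite signs: (1, -4), (3, -4). Count: 2.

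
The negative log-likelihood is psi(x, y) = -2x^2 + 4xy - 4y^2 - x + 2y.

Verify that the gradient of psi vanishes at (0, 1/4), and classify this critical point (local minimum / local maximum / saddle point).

∇psi = (-4x + 4y - 1, 4x - 8y + 2); substituting (0, 1/4) gives ∇psi = (0, 0), so (0, 1/4) is indeed a critical point.
The Hessian of psi is constant: H = [[-4, 4], [4, -8]].
det(H) = (-4)·(-8) − 4² = 16.
det(H) > 0 and tr(H) = -12 < 0, so H is negative definite and the point is a local maximum.

local maximum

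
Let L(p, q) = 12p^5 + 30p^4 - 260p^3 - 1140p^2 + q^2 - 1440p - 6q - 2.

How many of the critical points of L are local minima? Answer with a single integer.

L separates as a function of p plus a function of q, so ∇L=0 decouples.
∂L/∂p = 60(p - 4)(p + 1)(p + 2)(p + 3) = 0 at p ∈ {-3, -2, -1, 4}; ∂L/∂q = 2(q - 3) = 0 at q ∈ {3}.
The Hessian is diagonal: diag(L_pp, L_qq). Second derivatives: L_pp(-3)=-840, L_pp(-2)=360, L_pp(-1)=-600, L_pp(4)=12600; L_qq(3)=2.
Local minima occur where both diagonal entries positive: (-2, 3), (4, 3). Count: 2.

2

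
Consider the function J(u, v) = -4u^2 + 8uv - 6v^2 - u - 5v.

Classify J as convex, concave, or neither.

concave

J is quadratic, so its Hessian is the constant matrix H = [[-8, 8], [8, -12]].
det(H) = 32, tr(H) = -20.
det(H) > 0 and tr(H) < 0, so H is negative definite everywhere: concave.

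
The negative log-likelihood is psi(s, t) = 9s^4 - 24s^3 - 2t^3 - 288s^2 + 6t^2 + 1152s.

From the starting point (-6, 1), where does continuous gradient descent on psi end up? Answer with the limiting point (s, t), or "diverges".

psi is separable, so gradient descent decouples: s follows -∂psi/∂s, t follows -∂psi/∂t.
∂psi/∂s = 36(s - 4)(s - 2)(s + 4); at s=-6 this is -5760, so s increases.
∂psi/∂t = -6t(t - 2); at t=1 this is 6, so t decreases.
s converges to its nearest critical value -4 (a local min of the s-part); t converges to 0. The iterate converges to (-4, 0).

(-4, 0)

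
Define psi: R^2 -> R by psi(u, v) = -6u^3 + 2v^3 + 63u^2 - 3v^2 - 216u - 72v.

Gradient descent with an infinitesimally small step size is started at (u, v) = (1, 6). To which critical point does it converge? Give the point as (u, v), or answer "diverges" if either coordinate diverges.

psi is separable, so gradient descent decouples: u follows -∂psi/∂u, v follows -∂psi/∂v.
∂psi/∂u = -18(u - 4)(u - 3); at u=1 this is -108, so u increases.
∂psi/∂v = 6(v - 4)(v + 3); at v=6 this is 108, so v decreases.
u converges to its nearest critical value 3 (a local min of the u-part); v converges to 4. The iterate converges to (3, 4).

(3, 4)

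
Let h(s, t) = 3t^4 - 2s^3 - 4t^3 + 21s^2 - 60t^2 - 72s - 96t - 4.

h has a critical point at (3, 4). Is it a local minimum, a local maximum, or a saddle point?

The mixed partial ∂²h/∂s∂t is 0, so the Hessian at any point is diag(h_ss, h_tt) = diag(6(-2s + 7), 12(3t^2 - 2t - 10)).
At (3, 4): H = diag(6, 360).
Both eigenvalues are positive, so H is positive definite: a local minimum.

local minimum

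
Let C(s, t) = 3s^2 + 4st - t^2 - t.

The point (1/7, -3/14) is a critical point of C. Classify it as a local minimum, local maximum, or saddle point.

The Hessian of C is constant: H = [[6, 4], [4, -2]].
det(H) = 6·(-2) − 4² = -28.
Since det(H) < 0, H is indefinite and the critical point is a saddle point.

saddle point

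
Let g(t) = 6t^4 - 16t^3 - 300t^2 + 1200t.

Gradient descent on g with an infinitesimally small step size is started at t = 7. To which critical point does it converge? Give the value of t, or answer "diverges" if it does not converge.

5

g'(t) = 24(t - 5)(t - 2)(t + 5), so g'(7) = 2880.
Gradient descent moves in the -g' direction, i.e. t is decreasing.
The nearest critical point in that direction is t = 5, where g'' = 720 > 0 (a local minimum). The iterate converges there.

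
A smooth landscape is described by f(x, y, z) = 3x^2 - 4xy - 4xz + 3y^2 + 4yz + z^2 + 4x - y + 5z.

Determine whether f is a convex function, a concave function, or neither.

neither

f is quadratic, so its Hessian is the constant matrix H = [[6, -4, -4], [-4, 6, 4], [-4, 4, 2]].
Leading principal minors: 6, 20, -24.
Neither pattern holds ⇒ H is indefinite ⇒ neither convex nor concave.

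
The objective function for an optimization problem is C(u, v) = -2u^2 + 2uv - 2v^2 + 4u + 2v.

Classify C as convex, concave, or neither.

concave

C is quadratic, so its Hessian is the constant matrix H = [[-4, 2], [2, -4]].
det(H) = 12, tr(H) = -8.
det(H) > 0 and tr(H) < 0, so H is negative definite everywhere: concave.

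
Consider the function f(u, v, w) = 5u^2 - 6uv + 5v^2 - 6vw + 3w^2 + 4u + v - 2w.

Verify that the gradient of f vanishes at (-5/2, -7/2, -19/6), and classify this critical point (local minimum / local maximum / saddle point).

∇f = (10u - 6v + 4, -6u + 10v - 6w + 1, -6v + 6w - 2); substituting (-5/2, -7/2, -19/6) gives ∇f = (0, 0, 0), so (-5/2, -7/2, -19/6) is indeed a critical point.
The Hessian is constant: H = [[10, -6, 0], [-6, 10, -6], [0, -6, 6]].
Leading principal minors: Δ₁ = 10, Δ₂ = 64, Δ₃ = 24.
All leading minors are positive, so H is positive definite: a local minimum.

local minimum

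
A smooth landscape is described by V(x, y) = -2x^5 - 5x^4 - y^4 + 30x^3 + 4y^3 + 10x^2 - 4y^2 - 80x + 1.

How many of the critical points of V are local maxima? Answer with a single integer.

4

V separates as a function of x plus a function of y, so ∇V=0 decouples.
∂V/∂x = -10(x - 2)(x - 1)(x + 1)(x + 4) = 0 at x ∈ {-4, -1, 1, 2}; ∂V/∂y = -4y(y - 2)(y - 1) = 0 at y ∈ {0, 1, 2}.
The Hessian is diagonal: diag(V_xx, V_yy). Second derivatives: V_xx(-4)=900, V_xx(-1)=-180, V_xx(1)=100, V_xx(2)=-180; V_yy(0)=-8, V_yy(1)=4, V_yy(2)=-8.
Local maxima occur where both diagonal entries negative: (-1, 0), (-1, 2), (2, 0), (2, 2). Count: 4.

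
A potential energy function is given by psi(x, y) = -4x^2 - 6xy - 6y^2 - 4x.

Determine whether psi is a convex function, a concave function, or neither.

psi is quadratic, so its Hessian is the constant matrix H = [[-8, -6], [-6, -12]].
det(H) = 60, tr(H) = -20.
det(H) > 0 and tr(H) < 0, so H is negative definite everywhere: concave.

concave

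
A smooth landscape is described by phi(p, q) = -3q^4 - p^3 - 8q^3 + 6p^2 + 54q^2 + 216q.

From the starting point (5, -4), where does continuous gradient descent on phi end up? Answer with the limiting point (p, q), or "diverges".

phi is separable, so gradient descent decouples: p follows -∂phi/∂p, q follows -∂phi/∂q.
∂phi/∂p = -3p(p - 4); at p=5 this is -15, so p increases.
∂phi/∂q = -12(q - 3)(q + 2)(q + 3); at q=-4 this is 168, so q decreases.
The p-coordinate has no critical point in that direction and runs off to infinity.

diverges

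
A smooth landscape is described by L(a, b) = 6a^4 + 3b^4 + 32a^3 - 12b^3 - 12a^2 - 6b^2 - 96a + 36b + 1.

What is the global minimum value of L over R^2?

L(a,b) separates as P(a) + Q(b) + 1, so its minimum is min P + min Q + 1.
P'(a) = 24(a - 1)(a + 1)(a + 4) vanishes at a ∈ {-4, -1, 1}; Q'(b) = 12(b - 3)(b - 1)(b + 1) vanishes at b ∈ {-1, 1, 3}.
Local minima of P (where P''>0): P(-4)=-320, P(1)=-70. Local minima of Q: Q(-1)=-27, Q(3)=-27.
So the global minimum of L is P(-4) + Q(-1) + 1 = -320 − 27 + 1 = -346, attained at (-4, -1).

-346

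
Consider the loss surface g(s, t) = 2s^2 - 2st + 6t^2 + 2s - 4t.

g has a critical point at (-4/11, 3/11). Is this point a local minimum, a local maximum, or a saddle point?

local minimum

The Hessian of g is constant: H = [[4, -2], [-2, 12]].
det(H) = 4·12 − (-2)² = 44.
det(H) > 0 and tr(H) = 16 > 0, so H is positive definite and the point is a local minimum.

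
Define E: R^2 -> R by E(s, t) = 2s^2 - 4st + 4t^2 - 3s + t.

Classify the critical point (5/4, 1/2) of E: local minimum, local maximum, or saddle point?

local minimum

The Hessian of E is constant: H = [[4, -4], [-4, 8]].
det(H) = 4·8 − (-4)² = 16.
det(H) > 0 and tr(H) = 12 > 0, so H is positive definite and the point is a local minimum.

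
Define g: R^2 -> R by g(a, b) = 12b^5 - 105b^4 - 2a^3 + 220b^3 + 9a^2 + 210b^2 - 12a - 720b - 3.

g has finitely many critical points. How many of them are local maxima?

g separates as a function of a plus a function of b, so ∇g=0 decouples.
∂g/∂a = -6(a - 2)(a - 1) = 0 at a ∈ {1, 2}; ∂g/∂b = 60(b - 4)(b - 3)(b - 1)(b + 1) = 0 at b ∈ {-1, 1, 3, 4}.
The Hessian is diagonal: diag(g_aa, g_bb). Second derivatives: g_aa(1)=6, g_aa(2)=-6; g_bb(-1)=-2400, g_bb(1)=720, g_bb(3)=-480, g_bb(4)=900.
Local maxima occur where both diagonal entries negative: (2, -1), (2, 3). Count: 2.

2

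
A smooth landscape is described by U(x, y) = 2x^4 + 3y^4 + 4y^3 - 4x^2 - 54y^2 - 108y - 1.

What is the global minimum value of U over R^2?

U(x,y) separates as P(x) + Q(y) − 1, so its minimum is min P + min Q − 1.
P'(x) = 8x(x - 1)(x + 1) vanishes at x ∈ {-1, 0, 1}; Q'(y) = 12(y - 3)(y + 1)(y + 3) vanishes at y ∈ {-3, -1, 3}.
Local minima of P (where P''>0): P(-1)=-2, P(1)=-2. Local minima of Q: Q(-3)=-27, Q(3)=-459.
So the global minimum of U is P(-1) + Q(3) − 1 = -2 − 459 − 1 = -462, attained at (-1, 3).

-462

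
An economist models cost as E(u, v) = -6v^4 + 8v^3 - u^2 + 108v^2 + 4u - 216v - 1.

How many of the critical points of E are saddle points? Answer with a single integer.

E separates as a function of u plus a function of v, so ∇E=0 decouples.
∂E/∂u = -2(u - 2) = 0 at u ∈ {2}; ∂E/∂v = -24(v - 3)(v - 1)(v + 3) = 0 at v ∈ {-3, 1, 3}.
The Hessian is diagonal: diag(E_uu, E_vv). Second derivatives: E_uu(2)=-2; E_vv(-3)=-576, E_vv(1)=192, E_vv(3)=-288.
Saddle points occur where the two diagonal entries have opposite signs: (2, 1). Count: 1.

1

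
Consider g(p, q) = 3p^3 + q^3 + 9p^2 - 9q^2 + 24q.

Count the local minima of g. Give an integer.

g separates as a function of p plus a function of q, so ∇g=0 decouples.
∂g/∂p = 9p(p + 2) = 0 at p ∈ {-2, 0}; ∂g/∂q = 3(q - 4)(q - 2) = 0 at q ∈ {2, 4}.
The Hessian is diagonal: diag(g_pp, g_qq). Second derivatives: g_pp(-2)=-18, g_pp(0)=18; g_qq(2)=-6, g_qq(4)=6.
Local minima occur where both diagonal entries positive: (0, 4). Count: 1.

1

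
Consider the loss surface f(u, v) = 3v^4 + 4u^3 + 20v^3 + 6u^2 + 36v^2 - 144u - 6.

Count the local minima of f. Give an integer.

2

f separates as a function of u plus a function of v, so ∇f=0 decouples.
∂f/∂u = 12(u - 3)(u + 4) = 0 at u ∈ {-4, 3}; ∂f/∂v = 12v(v + 2)(v + 3) = 0 at v ∈ {-3, -2, 0}.
The Hessian is diagonal: diag(f_uu, f_vv). Second derivatives: f_uu(-4)=-84, f_uu(3)=84; f_vv(-3)=36, f_vv(-2)=-24, f_vv(0)=72.
Local minima occur where both diagonal entries positive: (3, -3), (3, 0). Count: 2.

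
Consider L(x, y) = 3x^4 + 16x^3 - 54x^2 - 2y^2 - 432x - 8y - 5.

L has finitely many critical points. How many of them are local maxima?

L separates as a function of x plus a function of y, so ∇L=0 decouples.
∂L/∂x = 12(x - 3)(x + 3)(x + 4) = 0 at x ∈ {-4, -3, 3}; ∂L/∂y = -4(y + 2) = 0 at y ∈ {-2}.
The Hessian is diagonal: diag(L_xx, L_yy). Second derivatives: L_xx(-4)=84, L_xx(-3)=-72, L_xx(3)=504; L_yy(-2)=-4.
Local maxima occur where both diagonal entries negative: (-3, -2). Count: 1.

1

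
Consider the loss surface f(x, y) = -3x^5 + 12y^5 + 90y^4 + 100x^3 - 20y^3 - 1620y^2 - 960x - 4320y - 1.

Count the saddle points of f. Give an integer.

8

f separates as a function of x plus a function of y, so ∇f=0 decouples.
∂f/∂x = -15(x - 4)(x - 2)(x + 2)(x + 4) = 0 at x ∈ {-4, -2, 2, 4}; ∂f/∂y = 60(y - 3)(y + 2)(y + 3)(y + 4) = 0 at y ∈ {-4, -3, -2, 3}.
The Hessian is diagonal: diag(f_xx, f_yy). Second derivatives: f_xx(-4)=1440, f_xx(-2)=-720, f_xx(2)=720, f_xx(4)=-1440; f_yy(-4)=-840, f_yy(-3)=360, f_yy(-2)=-600, f_yy(3)=12600.
Saddle points occur where the two diagonal entries have opposite signs: (-4, -4), (-4, -2), (-2, -3), (-2, 3), (2, -4), (2, -2), (4, -3), (4, 3). Count: 8.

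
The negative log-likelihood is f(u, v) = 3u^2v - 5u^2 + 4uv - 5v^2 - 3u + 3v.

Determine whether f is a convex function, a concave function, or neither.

The term 3u^2v is cubic, so the Hessian is not constant.
∂²f/∂u² = 6v - 10, which takes both signs as v varies (negative for sufficiently negative v). A diagonal entry of the Hessian changing sign means the Hessian is neither positive- nor negative-semidefinite on all of R^2.

neither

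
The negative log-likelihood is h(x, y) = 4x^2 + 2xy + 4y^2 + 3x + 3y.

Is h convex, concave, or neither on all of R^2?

h is quadratic, so its Hessian is the constant matrix H = [[8, 2], [2, 8]].
det(H) = 60, tr(H) = 16.
det(H) > 0 and tr(H) > 0, so H is positive definite everywhere: convex.

convex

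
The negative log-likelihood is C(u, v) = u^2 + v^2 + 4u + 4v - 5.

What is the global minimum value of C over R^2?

C(u,v) separates as P(u) + Q(v) − 5, so its minimum is min P + min Q − 5.
P'(u) = 2u + 4 vanishes at u ∈ {-2}; Q'(v) = 2v + 4 vanishes at v ∈ {-2}.
Local minima of P (where P''>0): P(-2)=-4. Local minima of Q: Q(-2)=-4.
So the global minimum of C is P(-2) + Q(-2) − 5 = -4 − 4 − 5 = -13, attained at (-2, -2).

-13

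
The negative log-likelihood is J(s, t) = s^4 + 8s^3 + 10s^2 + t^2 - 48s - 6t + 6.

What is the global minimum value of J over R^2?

J(s,t) separates as P(s) + Q(t) + 6, so its minimum is min P + min Q + 6.
P'(s) = 4(s - 1)(s + 3)(s + 4) vanishes at s ∈ {-4, -3, 1}; Q'(t) = 2(t - 3) vanishes at t ∈ {3}.
Local minima of P (where P''>0): P(-4)=96, P(1)=-29. Local minima of Q: Q(3)=-9.
So the global minimum of J is P(1) + Q(3) + 6 = -29 − 9 + 6 = -32, attained at (1, 3).

-32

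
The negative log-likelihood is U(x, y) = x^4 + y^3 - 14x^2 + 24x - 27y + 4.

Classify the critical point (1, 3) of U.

The mixed partial ∂²U/∂x∂y is 0, so the Hessian at any point is diag(U_xx, U_yy) = diag(4(3x^2 - 7), 6y).
At (1, 3): H = diag(-16, 18).
The eigenvalues have opposite signs, so H is indefinite: a saddle point.

saddle point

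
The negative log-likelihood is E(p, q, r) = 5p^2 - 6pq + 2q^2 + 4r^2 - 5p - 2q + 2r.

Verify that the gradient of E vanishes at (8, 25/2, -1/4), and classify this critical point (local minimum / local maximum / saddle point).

local minimum

∇E = (10p - 6q - 5, -6p + 4q - 2, 8r + 2); substituting (8, 25/2, -1/4) gives ∇E = (0, 0, 0), so (8, 25/2, -1/4) is indeed a critical point.
The Hessian is constant: H = [[10, -6, 0], [-6, 4, 0], [0, 0, 8]].
Leading principal minors: Δ₁ = 10, Δ₂ = 4, Δ₃ = 32.
All leading minors are positive, so H is positive definite: a local minimum.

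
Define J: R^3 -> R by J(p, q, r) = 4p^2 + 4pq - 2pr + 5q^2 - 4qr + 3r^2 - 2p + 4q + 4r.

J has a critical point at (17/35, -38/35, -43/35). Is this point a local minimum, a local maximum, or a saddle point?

The Hessian is constant: H = [[8, 4, -2], [4, 10, -4], [-2, -4, 6]].
Leading principal minors: Δ₁ = 8, Δ₂ = 64, Δ₃ = 280.
All leading minors are positive, so H is positive definite: a local minimum.

local minimum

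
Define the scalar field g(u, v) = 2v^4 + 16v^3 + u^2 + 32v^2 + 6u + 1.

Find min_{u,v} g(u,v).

g(u,v) separates as P(u) + Q(v) + 1, so its minimum is min P + min Q + 1.
P'(u) = 2u + 6 vanishes at u ∈ {-3}; Q'(v) = 8v(v + 2)(v + 4) vanishes at v ∈ {-4, -2, 0}.
Local minima of P (where P''>0): P(-3)=-9. Local minima of Q: Q(-4)=0, Q(0)=0.
So the global minimum of g is P(-3) + Q(-4) + 1 = -9 + 0 + 1 = -8, attained at (-3, -4).

-8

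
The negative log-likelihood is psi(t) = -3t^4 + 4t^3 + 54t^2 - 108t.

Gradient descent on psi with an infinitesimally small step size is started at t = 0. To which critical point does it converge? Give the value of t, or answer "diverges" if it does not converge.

1

psi'(t) = -12(t - 3)(t - 1)(t + 3), so psi'(0) = -108.
Gradient descent moves in the -psi' direction, i.e. t is increasing.
The nearest critical point in that direction is t = 1, where psi'' = 96 > 0 (a local minimum). The iterate converges there.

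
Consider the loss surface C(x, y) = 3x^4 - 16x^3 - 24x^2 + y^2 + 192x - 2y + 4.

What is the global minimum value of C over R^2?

-301

C(x,y) separates as P(x) + Q(y) + 4, so its minimum is min P + min Q + 4.
P'(x) = 12(x - 4)(x - 2)(x + 2) vanishes at x ∈ {-2, 2, 4}; Q'(y) = 2y - 2 vanishes at y ∈ {1}.
Local minima of P (where P''>0): P(-2)=-304, P(4)=128. Local minima of Q: Q(1)=-1.
So the global minimum of C is P(-2) + Q(1) + 4 = -304 − 1 + 4 = -301, attained at (-2, 1).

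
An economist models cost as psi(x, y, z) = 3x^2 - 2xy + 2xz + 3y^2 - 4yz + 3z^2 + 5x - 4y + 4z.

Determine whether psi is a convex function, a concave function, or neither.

psi is quadratic, so its Hessian is the constant matrix H = [[6, -2, 2], [-2, 6, -4], [2, -4, 6]].
Leading principal minors: 6, 32, 104.
All positive ⇒ H ≻ 0 ⇒ convex.

convex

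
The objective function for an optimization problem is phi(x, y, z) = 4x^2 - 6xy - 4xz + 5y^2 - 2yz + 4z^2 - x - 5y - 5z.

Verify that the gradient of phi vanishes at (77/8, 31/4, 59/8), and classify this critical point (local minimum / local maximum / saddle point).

∇phi = (8x - 6y - 4z - 1, -6x + 10y - 2z - 5, -4x - 2y + 8z - 5); substituting (77/8, 31/4, 59/8) gives ∇phi = (0, 0, 0), so (77/8, 31/4, 59/8) is indeed a critical point.
The Hessian is constant: H = [[8, -6, -4], [-6, 10, -2], [-4, -2, 8]].
Leading principal minors: Δ₁ = 8, Δ₂ = 44, Δ₃ = 64.
All leading minors are positive, so H is positive definite: a local minimum.

local minimum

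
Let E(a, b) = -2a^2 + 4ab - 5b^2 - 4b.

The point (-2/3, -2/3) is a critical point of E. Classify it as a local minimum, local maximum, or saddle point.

local maximum

The Hessian of E is constant: H = [[-4, 4], [4, -10]].
det(H) = (-4)·(-10) − 4² = 24.
det(H) > 0 and tr(H) = -14 < 0, so H is negative definite and the point is a local maximum.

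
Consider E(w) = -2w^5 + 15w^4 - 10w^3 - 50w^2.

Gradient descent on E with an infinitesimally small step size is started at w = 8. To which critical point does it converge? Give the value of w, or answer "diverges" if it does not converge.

diverges

E'(w) = -10w(w - 5)(w - 2)(w + 1), so E'(8) = -12960.
Gradient descent moves in the -E' direction, i.e. w is increasing.
There is no critical point above w=8, and E' keeps the same sign, so the iterate runs off to +∞.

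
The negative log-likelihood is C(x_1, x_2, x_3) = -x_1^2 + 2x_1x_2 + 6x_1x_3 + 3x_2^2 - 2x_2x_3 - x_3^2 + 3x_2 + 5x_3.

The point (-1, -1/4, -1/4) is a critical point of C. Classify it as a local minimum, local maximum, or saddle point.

saddle point

The Hessian is constant: H = [[-2, 2, 6], [2, 6, -2], [6, -2, -2]].
Leading principal minors: Δ₁ = -2, Δ₂ = -16, Δ₃ = -224.
The minors fit neither the all-positive nor the alternating-sign pattern, so H is indefinite: a saddle point.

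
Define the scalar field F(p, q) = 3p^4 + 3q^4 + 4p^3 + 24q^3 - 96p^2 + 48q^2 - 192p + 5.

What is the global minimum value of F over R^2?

-1275

F(p,q) separates as A(p) + B(q) + 5, so its minimum is min A + min B + 5.
A'(p) = 12(p - 4)(p + 1)(p + 4) vanishes at p ∈ {-4, -1, 4}; B'(q) = 12q(q + 2)(q + 4) vanishes at q ∈ {-4, -2, 0}.
Local minima of A (where A''>0): A(-4)=-256, A(4)=-1280. Local minima of B: B(-4)=0, B(0)=0.
So the global minimum of F is A(4) + B(-4) + 5 = -1280 + 0 + 5 = -1275, attained at (4, -4).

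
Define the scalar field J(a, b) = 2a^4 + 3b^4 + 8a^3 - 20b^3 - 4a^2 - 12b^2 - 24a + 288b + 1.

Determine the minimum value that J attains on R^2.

J(a,b) separates as P(a) + Q(b) + 1, so its minimum is min P + min Q + 1.
P'(a) = 8(a - 1)(a + 1)(a + 3) vanishes at a ∈ {-3, -1, 1}; Q'(b) = 12(b - 4)(b - 3)(b + 2) vanishes at b ∈ {-2, 3, 4}.
Local minima of P (where P''>0): P(-3)=-18, P(1)=-18. Local minima of Q: Q(-2)=-416, Q(4)=448.
So the global minimum of J is P(-3) + Q(-2) + 1 = -18 − 416 + 1 = -433, attained at (-3, -2).

-433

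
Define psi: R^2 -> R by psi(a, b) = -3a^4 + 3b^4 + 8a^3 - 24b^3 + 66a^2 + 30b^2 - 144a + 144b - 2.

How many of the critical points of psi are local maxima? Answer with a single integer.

psi separates as a function of a plus a function of b, so ∇psi=0 decouples.
∂psi/∂a = -12(a - 4)(a - 1)(a + 3) = 0 at a ∈ {-3, 1, 4}; ∂psi/∂b = 12(b - 4)(b - 3)(b + 1) = 0 at b ∈ {-1, 3, 4}.
The Hessian is diagonal: diag(psi_aa, psi_bb). Second derivatives: psi_aa(-3)=-336, psi_aa(1)=144, psi_aa(4)=-252; psi_bb(-1)=240, psi_bb(3)=-48, psi_bb(4)=60.
Local maxima occur where both diagonal entries negative: (-3, 3), (4, 3). Count: 2.

2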